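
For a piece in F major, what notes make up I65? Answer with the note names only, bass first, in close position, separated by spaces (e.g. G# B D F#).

In F major, scale degree 1 is F, and the diatonic chord built there is a major seventh chord.
Stacking thirds from F gives F-A-C-E.
The figured bass 65 indicates first inversion, placing the third (A) in the bass: A-C-E-F.

A C E F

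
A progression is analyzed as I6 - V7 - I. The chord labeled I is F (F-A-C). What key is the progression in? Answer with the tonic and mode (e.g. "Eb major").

The chord F is a major triad rooted on F; its label is I.
If F is scale degree 1 and the mode makes that degree carry a major triad, the tonic is F and the mode is major.

F major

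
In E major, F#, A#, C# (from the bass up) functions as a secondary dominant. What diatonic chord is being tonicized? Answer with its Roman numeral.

The chord is a major triad on F#.
A dominant resolves down a perfect fifth: F# → B. In E major, B is scale degree 5, i.e. V.

V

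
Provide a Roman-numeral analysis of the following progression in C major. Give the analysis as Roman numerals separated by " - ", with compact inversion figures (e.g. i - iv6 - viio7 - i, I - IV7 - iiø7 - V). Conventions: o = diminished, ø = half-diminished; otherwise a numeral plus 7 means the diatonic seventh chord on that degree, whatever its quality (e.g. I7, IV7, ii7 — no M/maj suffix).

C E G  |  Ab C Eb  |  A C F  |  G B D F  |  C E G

I - bVI - IV6 - V7 - I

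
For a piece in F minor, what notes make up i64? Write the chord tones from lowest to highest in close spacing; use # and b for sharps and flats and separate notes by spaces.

The numeral's case and figure indicate a minor triad. In F minor its root, the tonic, is F.
Stacking thirds from F gives F-Ab-C.
With the 64 figure the chord is in second inversion; from the bass C upward in close position it reads C-F-Ab.

C F Ab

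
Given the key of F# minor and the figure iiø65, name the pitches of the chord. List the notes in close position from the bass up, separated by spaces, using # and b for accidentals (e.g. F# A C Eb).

The numeral's case and figure indicate a half-diminished seventh chord. In F# minor its root, the supertonic, is G#.
That chord is spelled G#-B-D-F#.
With the 65 figure the chord is in first inversion; from the bass B upward in close position it reads B-D-F#-G#.

B D F# G#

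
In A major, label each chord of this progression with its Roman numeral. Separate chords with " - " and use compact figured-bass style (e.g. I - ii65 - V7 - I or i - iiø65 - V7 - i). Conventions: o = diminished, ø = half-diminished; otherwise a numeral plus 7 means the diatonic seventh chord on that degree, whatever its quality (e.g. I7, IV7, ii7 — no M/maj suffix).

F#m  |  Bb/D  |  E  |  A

vi - bII6 - V - I

F#m has root F#, degree 6 in A major, so vi.
Bb/D: Bb with this quality isn't in the key; a major triad on b2 is the Neapolitan sixth, bII6 (third, D, in the bass — hence the 6).
E: root E is the dominant; major triad there is V.
A has root A, degree 1 in A major, so I.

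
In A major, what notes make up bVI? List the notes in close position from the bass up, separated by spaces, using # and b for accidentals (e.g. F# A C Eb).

F A C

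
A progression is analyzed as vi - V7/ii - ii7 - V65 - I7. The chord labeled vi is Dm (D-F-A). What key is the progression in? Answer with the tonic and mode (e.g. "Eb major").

F major

The anchor chord is a minor triad on D, labeled vi.
If D is scale degree 6 and the mode makes that degree carry a minor triad, the tonic is F and the mode is major.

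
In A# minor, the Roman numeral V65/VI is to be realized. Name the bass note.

The applied chord V65/VI is rooted on C#: C#-E#-G#-B.
The figure 65 means first inversion — the third is in the bass.

E#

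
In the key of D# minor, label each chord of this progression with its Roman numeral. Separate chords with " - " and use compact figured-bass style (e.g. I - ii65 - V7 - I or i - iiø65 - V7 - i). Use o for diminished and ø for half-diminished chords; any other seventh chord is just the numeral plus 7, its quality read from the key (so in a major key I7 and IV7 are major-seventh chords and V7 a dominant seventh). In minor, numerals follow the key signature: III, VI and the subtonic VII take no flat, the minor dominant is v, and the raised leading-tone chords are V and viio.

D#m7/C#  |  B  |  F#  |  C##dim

D#m7/C#: minor seventh chord on D# = scale degree 1 → i42.
B: major triad on B = scale degree 6 → VI.
F# has root F#, degree 3 in D# minor, so III.
C##dim: root C## is the leading tone; diminished triad there is viio.

i42 - VI - III - viio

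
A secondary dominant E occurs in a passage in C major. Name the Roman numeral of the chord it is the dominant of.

vi

The chord is a major triad on E.
A dominant resolves down a perfect fifth: E → A. In C major, A is scale degree 6, i.e. vi.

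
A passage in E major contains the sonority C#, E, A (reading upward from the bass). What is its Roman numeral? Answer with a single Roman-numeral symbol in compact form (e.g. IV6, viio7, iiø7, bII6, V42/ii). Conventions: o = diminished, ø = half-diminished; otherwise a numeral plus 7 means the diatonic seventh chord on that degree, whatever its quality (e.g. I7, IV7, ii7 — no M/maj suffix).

IV6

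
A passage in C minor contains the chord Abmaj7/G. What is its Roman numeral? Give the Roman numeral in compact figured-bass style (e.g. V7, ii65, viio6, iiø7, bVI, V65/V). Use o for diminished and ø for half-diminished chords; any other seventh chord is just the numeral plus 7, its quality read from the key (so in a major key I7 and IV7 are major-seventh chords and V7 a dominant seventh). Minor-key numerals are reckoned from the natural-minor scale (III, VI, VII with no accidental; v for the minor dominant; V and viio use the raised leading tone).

The pitches Ab-C-Eb-G form a major seventh chord rooted on Ab.
In C minor, Ab is the submediant; the diatonic major seventh chord there is VI7.
With G in the bass the chord is in third inversion, so the figured bass is 42.

VI42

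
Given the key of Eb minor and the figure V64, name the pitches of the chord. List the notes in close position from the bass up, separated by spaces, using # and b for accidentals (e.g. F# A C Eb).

F Bb D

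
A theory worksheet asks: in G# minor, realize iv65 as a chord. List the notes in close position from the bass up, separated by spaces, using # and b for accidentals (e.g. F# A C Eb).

E G# B C#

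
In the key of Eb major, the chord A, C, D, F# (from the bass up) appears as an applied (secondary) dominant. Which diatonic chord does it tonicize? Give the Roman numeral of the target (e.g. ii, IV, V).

The chord is a dominant seventh chord on D.
A dominant resolves down a perfect fifth: D → G. In Eb major, G is scale degree 3, i.e. iii.

iii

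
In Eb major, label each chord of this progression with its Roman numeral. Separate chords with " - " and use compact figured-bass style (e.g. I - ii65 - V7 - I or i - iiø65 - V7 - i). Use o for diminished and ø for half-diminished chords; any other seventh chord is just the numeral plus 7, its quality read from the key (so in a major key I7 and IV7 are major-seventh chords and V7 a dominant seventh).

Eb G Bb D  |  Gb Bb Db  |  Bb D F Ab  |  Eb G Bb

Eb-G-Bb-D: major seventh chord on Eb = scale degree 1 → I7.
Gb-Bb-Db is non-diatonic — bIII, a mixture chord from Eb minor.
Bb-D-F-Ab: dominant seventh chord on Bb = scale degree 5 → V7.
Eb-G-Bb has root Eb, degree 1 in Eb major, so I.

I7 - bIII - V7 - I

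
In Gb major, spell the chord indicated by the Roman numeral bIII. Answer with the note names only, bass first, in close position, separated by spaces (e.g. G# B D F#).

Bbb Db Fb

Scale degree 3 in Gb major is Bb; lowering it a half step gives Bbb. bIII is a major triad on the lowered third degree, borrowed from the parallel minor.
So the chord is Bbb-Db-Fb, a major triad.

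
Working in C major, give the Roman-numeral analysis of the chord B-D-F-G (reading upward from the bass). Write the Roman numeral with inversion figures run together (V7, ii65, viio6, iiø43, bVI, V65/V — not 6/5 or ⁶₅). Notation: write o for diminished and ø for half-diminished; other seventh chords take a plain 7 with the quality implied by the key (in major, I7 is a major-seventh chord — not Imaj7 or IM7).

Stacked in thirds the chord is G-B-D-F: a dominant seventh chord on G.
G is scale degree 5 in C major, and a dominant seventh chord on that degree is written V7.
With B in the bass the chord is in first inversion, so the figured bass is 65.

V65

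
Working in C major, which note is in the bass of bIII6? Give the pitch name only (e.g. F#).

G

bIII in C major has root Eb; the chord is Eb-G-Bb.
The figure 6 means first inversion — the third is in the bass.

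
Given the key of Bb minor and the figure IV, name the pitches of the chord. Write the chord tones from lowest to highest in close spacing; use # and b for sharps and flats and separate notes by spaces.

Eb G Bb

Scale degree 4 in Bb minor is Eb; here the chord built on it is altered to a major triad. IV is the major subdominant, borrowed from the parallel major.
So the chord is Eb-G-Bb, a major triad.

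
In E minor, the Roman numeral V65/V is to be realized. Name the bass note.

A#

The applied chord V65/V is rooted on F#: F#-A#-C#-E.
The figure 65 means first inversion — the third is in the bass.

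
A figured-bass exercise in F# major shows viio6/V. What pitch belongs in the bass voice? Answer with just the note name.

D#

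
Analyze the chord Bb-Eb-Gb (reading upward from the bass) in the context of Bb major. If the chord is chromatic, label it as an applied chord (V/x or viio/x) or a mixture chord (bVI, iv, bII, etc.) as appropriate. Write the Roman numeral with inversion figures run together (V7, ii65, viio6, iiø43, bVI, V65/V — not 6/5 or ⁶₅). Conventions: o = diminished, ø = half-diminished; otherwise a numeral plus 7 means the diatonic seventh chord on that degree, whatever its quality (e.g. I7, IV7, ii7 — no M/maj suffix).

Stacked in thirds the chord is Eb-Gb-Bb: a minor triad on Eb.
Eb is the fourth degree of Bb major. This is the minor subdominant, borrowed from the parallel minor.
With Bb in the bass the chord is in second inversion, so the figured bass is 64.

iv64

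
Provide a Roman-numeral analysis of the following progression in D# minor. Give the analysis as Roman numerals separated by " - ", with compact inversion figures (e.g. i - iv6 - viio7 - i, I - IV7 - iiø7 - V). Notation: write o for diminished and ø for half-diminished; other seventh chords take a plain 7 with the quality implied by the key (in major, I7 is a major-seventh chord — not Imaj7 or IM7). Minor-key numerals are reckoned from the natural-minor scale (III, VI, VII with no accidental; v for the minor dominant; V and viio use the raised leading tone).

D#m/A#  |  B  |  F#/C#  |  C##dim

i64 - VI - III64 - viio

D#m/A#: minor triad on D# = scale degree 1 → i64.
B: major triad on B = scale degree 6 → VI.
F#/C# has root F#, degree 3 in D# minor, so III64.
C##dim has root C##, degree 7 in D# minor, so viio.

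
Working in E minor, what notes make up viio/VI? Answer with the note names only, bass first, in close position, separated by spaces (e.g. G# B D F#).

B D F

viio/VI is a secondary leading-tone chord. The target VI is C in E minor; the applied chord is rooted a semitone below, on B.
Building a diminished triad on B gives B-D-F.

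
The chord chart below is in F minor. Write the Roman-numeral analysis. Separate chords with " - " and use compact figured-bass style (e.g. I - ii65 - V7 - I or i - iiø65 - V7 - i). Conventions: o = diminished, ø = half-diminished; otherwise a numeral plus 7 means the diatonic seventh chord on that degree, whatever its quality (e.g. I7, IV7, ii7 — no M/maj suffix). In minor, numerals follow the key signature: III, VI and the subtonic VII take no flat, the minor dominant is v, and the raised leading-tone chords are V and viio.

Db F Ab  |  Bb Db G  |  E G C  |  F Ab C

VI - iio6 - V6 - i

Db-F-Ab has root Db, degree 6 in F minor, so VI.
Bb-Db-G has root G, degree 2 in F minor, so iio6.
E-G-C: root C is the dominant; major triad there is V6.
F-Ab-C has root F, degree 1 in F minor, so i.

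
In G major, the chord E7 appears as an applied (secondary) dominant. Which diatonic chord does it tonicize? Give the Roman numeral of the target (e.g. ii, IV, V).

ii

The chord is a dominant seventh chord on E.
A dominant resolves down a perfect fifth: E → A. In G major, A is scale degree 2, i.e. ii.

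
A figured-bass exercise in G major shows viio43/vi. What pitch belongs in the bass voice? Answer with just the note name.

A

The applied chord viio43/vi is rooted on D#: D#-F#-A-C.
The figure 43 means second inversion — the fifth is in the bass.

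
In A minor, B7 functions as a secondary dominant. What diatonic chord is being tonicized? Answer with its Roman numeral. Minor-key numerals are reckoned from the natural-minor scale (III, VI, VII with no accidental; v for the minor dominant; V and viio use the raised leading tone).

The chord is a dominant seventh chord on B.
A dominant resolves down a perfect fifth: B → E. In A minor, E is scale degree 5, i.e. V.

V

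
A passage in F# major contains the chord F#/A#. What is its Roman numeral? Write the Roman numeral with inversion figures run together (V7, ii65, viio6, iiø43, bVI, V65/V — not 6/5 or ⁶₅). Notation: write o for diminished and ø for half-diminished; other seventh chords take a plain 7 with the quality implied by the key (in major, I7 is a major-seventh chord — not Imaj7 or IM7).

I6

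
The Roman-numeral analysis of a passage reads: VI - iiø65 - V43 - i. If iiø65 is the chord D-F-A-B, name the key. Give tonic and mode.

iiø65 is given as D-F-A-B — a half-diminished seventh chord with root B.
iiø65 on B implies B is the supertonic; that puts the tonic at A, and the lowercase numeral fits minor mode.

A minor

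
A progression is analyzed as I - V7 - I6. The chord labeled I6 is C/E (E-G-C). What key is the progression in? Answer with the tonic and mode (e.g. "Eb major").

The chord C/E is a major triad rooted on C; its label is I6.
If C is scale degree 1 and the mode makes that degree carry a major triad, the tonic is C and the mode is major.

C major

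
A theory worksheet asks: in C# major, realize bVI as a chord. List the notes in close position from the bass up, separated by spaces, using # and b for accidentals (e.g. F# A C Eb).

Scale degree 6 in C# major is A#; lowering it a half step gives A. bVI is a major triad on the lowered sixth degree, borrowed from the parallel minor.
So the chord is A-C#-E.

A C# E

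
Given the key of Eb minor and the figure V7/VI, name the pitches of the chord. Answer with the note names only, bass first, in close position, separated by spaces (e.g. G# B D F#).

V7/VI is a secondary dominant — the dominant seventh of VI. VI in Eb minor is Cb, so the applied chord's root is Gb, a perfect fifth above.
Building a dominant seventh chord on Gb gives Gb-Bb-Db-Fb.

Gb Bb Db Fb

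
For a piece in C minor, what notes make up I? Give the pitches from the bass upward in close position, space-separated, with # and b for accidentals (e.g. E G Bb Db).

C E G

I is the major tonic (Picardy third), borrowed from the parallel major. In C minor that root is C.
So the chord is C-E-G.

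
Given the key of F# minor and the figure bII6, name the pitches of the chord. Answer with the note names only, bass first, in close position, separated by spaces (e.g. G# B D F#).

bII6 is the Neapolitan sixth — a major triad on the lowered second degree, here in its customary first inversion. In F# minor that root is G.
So the chord is G-B-D.
The figured bass 6 indicates first inversion, placing the third (B) in the bass: B-D-G.

B D G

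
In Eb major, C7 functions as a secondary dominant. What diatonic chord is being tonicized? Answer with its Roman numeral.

ii

The chord is a dominant seventh chord on C.
A dominant resolves down a perfect fifth: C → F. In Eb major, F is scale degree 2, i.e. ii.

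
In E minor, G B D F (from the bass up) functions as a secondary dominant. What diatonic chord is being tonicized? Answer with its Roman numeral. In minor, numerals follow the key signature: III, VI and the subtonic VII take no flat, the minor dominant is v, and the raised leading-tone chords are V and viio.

The chord is a dominant seventh chord on G.
A dominant resolves down a perfect fifth: G → C. In E minor, C is scale degree 6, i.e. VI.

VI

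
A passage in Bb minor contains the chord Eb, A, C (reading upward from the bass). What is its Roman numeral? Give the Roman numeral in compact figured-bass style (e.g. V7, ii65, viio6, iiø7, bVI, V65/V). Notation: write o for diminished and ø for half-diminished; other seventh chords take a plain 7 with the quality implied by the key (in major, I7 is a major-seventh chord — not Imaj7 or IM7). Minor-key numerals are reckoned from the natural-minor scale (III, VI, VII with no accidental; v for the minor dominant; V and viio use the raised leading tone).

viio64

Stacked in thirds the chord is A-C-Eb: a diminished triad on A.
A is scale degree 7 in Bb minor, and a diminished triad on that degree is written viio.
With Eb in the bass the chord is in second inversion, so the figured bass is 64.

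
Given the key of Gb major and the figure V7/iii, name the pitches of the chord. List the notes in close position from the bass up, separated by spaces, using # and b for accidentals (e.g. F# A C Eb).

F A C Eb

The slash means an applied dominant: we want the dominant of iii. In Gb major, iii is Bb minor, and its dominant is built on F.
Building a dominant seventh chord on F gives F-A-C-Eb.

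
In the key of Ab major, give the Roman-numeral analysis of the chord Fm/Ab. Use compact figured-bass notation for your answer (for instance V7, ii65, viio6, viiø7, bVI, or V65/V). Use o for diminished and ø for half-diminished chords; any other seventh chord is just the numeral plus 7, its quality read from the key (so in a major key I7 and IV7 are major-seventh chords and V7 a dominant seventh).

vi6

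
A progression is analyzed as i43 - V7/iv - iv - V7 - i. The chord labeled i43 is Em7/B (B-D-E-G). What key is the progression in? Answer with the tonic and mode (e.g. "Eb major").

E minor

The chord Em7/B is a minor seventh chord rooted on E; its label is i43.
If E is scale degree 1 and the mode makes that degree carry a minor seventh chord, the tonic is E and the mode is minor.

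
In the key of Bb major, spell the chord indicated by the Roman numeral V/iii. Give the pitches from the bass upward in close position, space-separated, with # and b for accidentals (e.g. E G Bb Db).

A C# E

The slash means an applied dominant: we want the dominant of iii. In Bb major, iii is D minor, and its dominant is built on A.
Building a major triad on A gives A-C#-E.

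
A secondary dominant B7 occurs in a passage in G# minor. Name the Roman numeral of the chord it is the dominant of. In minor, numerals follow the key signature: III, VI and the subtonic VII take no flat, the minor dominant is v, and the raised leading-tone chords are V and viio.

The chord is a dominant seventh chord on B.
A dominant resolves down a perfect fifth: B → E. In G# minor, E is scale degree 6, i.e. VI.

VI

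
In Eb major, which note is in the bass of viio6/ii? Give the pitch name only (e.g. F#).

G

The applied chord viio6/ii is rooted on E: E-G-Bb.
The figure 6 means first inversion — the third is in the bass.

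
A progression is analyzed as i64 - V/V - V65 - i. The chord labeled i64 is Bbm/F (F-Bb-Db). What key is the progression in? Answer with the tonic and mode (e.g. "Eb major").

Bb minor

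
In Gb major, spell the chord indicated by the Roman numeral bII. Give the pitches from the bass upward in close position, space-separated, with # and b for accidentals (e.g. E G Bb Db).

Abb Cb Ebb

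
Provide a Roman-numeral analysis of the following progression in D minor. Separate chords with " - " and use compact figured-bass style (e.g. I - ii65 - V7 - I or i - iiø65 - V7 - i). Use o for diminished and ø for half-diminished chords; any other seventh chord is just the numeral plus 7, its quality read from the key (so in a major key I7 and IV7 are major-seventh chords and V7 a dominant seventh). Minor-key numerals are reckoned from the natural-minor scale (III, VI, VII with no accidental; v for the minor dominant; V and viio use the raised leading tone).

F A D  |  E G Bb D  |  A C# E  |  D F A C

i6 - iiø7 - V - i7

F-A-D: minor triad on D = scale degree 1 → i6.
E-G-Bb-D has root E, degree 2 in D minor, so iiø7.
A-C#-E has root A, degree 5 in D minor, so V.
D-F-A-C: root D is the tonic; minor seventh chord there is i7.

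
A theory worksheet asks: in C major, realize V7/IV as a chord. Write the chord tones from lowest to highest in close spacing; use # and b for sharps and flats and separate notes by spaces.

C E G Bb

The slash means an applied dominant: we want the dominant of IV. In C major, IV is F major, and its dominant is built on C.
Building a dominant seventh chord on C gives C-E-G-Bb.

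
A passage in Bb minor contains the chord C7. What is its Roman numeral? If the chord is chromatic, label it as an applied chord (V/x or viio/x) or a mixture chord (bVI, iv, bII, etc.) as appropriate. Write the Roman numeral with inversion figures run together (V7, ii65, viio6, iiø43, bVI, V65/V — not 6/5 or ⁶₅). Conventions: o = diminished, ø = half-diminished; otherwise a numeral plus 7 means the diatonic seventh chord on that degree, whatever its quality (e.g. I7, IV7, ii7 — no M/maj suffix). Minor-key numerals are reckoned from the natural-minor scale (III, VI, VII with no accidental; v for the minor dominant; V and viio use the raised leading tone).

V7/V

The pitches C-E-G-Bb form a dominant seventh chord rooted on C.
C is not a diatonic chord root with this quality in Bb minor, but it lies a perfect fifth above F (V), so the chord functions as an applied dominant of V.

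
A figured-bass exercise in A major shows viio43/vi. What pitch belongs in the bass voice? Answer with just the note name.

B

The applied chord viio43/vi is rooted on E#: E#-G#-B-D.
The figure 43 means second inversion — the fifth is in the bass.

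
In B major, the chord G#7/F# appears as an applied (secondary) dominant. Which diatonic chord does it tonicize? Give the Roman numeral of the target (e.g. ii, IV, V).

The chord is a dominant seventh chord on G#.
A dominant resolves down a perfect fifth: G# → C#. In B major, C# is scale degree 2, i.e. ii.

ii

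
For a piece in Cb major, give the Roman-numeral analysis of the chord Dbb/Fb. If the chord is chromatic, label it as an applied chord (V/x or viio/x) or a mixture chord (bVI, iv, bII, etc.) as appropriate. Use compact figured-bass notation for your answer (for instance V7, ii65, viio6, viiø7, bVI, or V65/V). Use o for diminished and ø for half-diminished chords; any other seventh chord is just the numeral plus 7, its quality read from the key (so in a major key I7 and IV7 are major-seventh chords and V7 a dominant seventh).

The pitches Dbb-Fb-Abb form a major triad rooted on Dbb.
Dbb is the lowered second degree of Cb major (diatonic 2 would be Db). This is the Neapolitan sixth — a major triad on the lowered second degree, here in its customary first inversion.
With Fb in the bass the chord is in first inversion, so the figured bass is 6.

bII6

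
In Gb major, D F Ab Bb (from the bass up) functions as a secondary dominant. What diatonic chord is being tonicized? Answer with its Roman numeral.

vi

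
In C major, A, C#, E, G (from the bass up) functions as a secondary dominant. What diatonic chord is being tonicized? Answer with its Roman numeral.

ii

The chord is a dominant seventh chord on A.
A dominant resolves down a perfect fifth: A → D. In C major, D is scale degree 2, i.e. ii.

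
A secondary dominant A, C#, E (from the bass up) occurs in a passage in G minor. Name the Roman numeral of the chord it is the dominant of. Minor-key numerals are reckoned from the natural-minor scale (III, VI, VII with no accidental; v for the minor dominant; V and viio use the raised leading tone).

The chord is a major triad on A.
A dominant resolves down a perfect fifth: A → D. In G minor, D is scale degree 5, i.e. V.

V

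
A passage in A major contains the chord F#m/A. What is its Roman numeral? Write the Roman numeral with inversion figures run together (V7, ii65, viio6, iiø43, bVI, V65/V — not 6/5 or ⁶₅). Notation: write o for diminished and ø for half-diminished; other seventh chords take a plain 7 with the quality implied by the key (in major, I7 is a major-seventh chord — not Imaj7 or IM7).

vi6

The pitches F#-A-C# form a minor triad rooted on F#.
In A major, F# is the submediant; the diatonic minor triad there is vi.
With A in the bass the chord is in first inversion, so the figured bass is 6.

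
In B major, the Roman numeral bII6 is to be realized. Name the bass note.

bII in B major has root C; the chord is C-E-G.
The figure 6 means first inversion — the third is in the bass.

E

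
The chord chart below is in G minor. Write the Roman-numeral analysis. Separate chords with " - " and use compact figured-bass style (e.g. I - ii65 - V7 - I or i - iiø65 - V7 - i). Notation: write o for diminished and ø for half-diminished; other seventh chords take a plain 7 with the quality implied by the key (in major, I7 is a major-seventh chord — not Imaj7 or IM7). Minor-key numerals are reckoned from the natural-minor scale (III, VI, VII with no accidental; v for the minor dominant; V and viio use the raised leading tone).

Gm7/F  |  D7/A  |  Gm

i42 - V43 - i

Gm7/F: root G is the tonic; minor seventh chord there is i42.
D7/A: dominant seventh chord on D = scale degree 5 → V43.
Gm: minor triad on G = scale degree 1 → i.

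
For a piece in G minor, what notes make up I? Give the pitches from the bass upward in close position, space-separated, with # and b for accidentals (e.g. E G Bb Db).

Scale degree 1 in G minor is G; here the chord built on it is altered to a major triad. I is the major tonic (Picardy third), borrowed from the parallel major.
So the chord is G-B-D.

G B D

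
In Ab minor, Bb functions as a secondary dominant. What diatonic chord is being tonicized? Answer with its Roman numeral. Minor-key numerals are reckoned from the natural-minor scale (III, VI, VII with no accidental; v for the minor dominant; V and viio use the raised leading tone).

The chord is a major triad on Bb.
A dominant resolves down a perfect fifth: Bb → Eb. In Ab minor, Eb is scale degree 5, i.e. V.

V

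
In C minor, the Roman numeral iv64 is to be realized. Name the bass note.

C

iv in C minor has root F; the chord is F-Ab-C.
The figure 64 means second inversion — the fifth is in the bass.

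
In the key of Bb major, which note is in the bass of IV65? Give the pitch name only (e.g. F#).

G

IV in Bb major has root Eb; the chord is Eb-G-Bb-D.
The figure 65 means first inversion — the third is in the bass.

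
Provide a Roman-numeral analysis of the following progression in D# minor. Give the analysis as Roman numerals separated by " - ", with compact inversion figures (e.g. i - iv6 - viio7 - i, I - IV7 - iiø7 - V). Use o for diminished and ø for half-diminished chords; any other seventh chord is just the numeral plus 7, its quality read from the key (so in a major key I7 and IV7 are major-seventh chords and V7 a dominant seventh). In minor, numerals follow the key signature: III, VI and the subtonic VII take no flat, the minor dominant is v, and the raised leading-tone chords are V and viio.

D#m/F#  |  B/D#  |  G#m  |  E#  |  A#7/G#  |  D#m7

i6 - VI6 - iv - V/V - V42 - i7

D#m/F#: minor triad on D# = scale degree 1 → i6.
B/D#: major triad on B = scale degree 6 → VI6.
G#m has root G#, degree 4 in D# minor, so iv.
E#: chromatic; E# is V of V, so V/V.
A#7/G#: root A# is the dominant; dominant seventh chord there is V42.
D#m7: minor seventh chord on D# = scale degree 1 → i7.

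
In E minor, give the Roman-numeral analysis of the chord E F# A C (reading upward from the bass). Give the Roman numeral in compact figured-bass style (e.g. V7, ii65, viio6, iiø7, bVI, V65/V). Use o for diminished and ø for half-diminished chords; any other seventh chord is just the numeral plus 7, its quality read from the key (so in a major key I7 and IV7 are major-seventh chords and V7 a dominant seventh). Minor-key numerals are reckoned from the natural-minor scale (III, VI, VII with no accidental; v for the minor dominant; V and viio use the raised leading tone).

The pitches F#-A-C-E form a half-diminished seventh chord rooted on F#.
F# is scale degree 2 in E minor, and a half-diminished seventh chord on that degree is written iiø7.
With E in the bass the chord is in third inversion, so the figured bass is 42.

iiø42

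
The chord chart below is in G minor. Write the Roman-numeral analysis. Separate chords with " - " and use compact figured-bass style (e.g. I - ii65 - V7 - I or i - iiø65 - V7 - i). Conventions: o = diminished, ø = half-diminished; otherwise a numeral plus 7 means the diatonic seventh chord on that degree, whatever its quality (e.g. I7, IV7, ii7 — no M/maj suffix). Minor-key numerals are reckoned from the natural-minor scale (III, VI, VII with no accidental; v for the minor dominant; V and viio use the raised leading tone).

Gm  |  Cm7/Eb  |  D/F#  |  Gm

Gm: root G is the tonic; minor triad there is i.
Cm7/Eb has root C, degree 4 in G minor, so iv65.
D/F# has root D, degree 5 in G minor, so V6.
Gm: root G is the tonic; minor triad there is i.

i - iv65 - V6 - i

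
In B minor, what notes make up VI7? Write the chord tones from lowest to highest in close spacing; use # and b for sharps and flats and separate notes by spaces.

The numeral's case and figure indicate a major seventh chord. In B minor its root, scale degree 6, is G.
That chord is spelled G-B-D-F#.

G B D F#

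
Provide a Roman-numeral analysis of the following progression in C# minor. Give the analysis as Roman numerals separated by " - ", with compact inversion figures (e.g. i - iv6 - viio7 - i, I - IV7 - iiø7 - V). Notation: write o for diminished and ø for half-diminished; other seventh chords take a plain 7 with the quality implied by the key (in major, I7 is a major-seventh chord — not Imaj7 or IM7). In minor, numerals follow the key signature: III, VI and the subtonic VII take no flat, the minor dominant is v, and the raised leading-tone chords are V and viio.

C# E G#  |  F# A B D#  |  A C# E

i - VII43 - VI

C#-E-G#: minor triad on C# = scale degree 1 → i.
F#-A-B-D# has root B, degree 7 in C# minor, so VII43.
A-C#-E: root A is the submediant; major triad there is VI.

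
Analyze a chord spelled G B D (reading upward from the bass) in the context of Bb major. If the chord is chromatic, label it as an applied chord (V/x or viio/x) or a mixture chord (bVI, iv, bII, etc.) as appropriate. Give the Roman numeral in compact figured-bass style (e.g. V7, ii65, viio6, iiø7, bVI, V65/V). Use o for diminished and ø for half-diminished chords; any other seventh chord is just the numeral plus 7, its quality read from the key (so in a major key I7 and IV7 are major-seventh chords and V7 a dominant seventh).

V/ii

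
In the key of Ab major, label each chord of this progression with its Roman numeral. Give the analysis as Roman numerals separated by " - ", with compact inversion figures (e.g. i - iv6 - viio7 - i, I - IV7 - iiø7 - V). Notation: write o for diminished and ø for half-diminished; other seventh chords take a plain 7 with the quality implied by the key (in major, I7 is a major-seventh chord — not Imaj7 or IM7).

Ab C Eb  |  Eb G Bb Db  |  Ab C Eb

Ab-C-Eb: root Ab is the tonic; major triad there is I.
Eb-G-Bb-Db: root Eb is the dominant; dominant seventh chord there is V7.
Ab-C-Eb: major triad on Ab = scale degree 1 → I.

I - V7 - I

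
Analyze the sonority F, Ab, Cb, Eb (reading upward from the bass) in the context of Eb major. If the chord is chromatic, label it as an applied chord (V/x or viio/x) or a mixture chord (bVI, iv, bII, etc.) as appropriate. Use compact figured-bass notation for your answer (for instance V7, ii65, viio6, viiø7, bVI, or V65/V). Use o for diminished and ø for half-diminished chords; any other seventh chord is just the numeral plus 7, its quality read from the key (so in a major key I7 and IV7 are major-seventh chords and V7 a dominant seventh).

iiø7

The pitches F-Ab-Cb-Eb form a half-diminished seventh chord rooted on F.
F is the second degree of Eb major. This is the half-diminished supertonic seventh, borrowed from the parallel minor.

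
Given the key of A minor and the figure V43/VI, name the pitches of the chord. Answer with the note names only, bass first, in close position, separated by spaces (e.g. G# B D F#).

The slash means an applied dominant: we want the dominant of VI. In A minor, VI is F major, and its dominant is built on C.
Building a dominant seventh chord on C gives C-E-G-Bb.
With the 43 figure the chord is in second inversion; from the bass G upward in close position it reads G-Bb-C-E.

G Bb C E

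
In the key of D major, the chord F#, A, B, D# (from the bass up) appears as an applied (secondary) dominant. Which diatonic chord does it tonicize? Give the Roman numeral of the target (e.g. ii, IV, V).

The chord is a dominant seventh chord on B.
A dominant resolves down a perfect fifth: B → E. In D major, E is scale degree 2, i.e. ii.

ii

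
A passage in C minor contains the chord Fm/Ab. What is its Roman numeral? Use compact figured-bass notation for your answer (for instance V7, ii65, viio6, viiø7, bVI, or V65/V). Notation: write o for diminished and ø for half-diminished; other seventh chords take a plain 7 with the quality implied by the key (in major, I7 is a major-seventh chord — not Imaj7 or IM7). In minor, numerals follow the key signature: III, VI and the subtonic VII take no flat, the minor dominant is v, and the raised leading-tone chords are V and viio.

iv6

Stacked in thirds the chord is F-Ab-C: a minor triad on F.
In C minor, F is the subdominant; the diatonic minor triad there is iv.
With Ab in the bass the chord is in first inversion, so the figured bass is 6.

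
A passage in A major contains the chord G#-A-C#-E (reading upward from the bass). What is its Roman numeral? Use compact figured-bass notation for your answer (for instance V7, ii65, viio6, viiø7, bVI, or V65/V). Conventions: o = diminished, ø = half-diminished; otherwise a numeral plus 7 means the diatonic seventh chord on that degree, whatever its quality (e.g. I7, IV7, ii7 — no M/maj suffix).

The pitches A-C#-E-G# form a major seventh chord rooted on A.
A is scale degree 1 in A major, and a major seventh chord on that degree is written I7.
With G# in the bass the chord is in third inversion, so the figured bass is 42.

I42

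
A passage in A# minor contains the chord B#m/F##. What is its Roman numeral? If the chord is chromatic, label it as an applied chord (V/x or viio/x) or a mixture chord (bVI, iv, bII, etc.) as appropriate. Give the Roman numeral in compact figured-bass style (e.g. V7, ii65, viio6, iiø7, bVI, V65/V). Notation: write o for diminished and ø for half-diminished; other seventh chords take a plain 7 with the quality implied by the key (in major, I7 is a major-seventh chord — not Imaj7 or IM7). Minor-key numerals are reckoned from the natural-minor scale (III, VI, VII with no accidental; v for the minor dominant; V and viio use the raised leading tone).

ii64

The pitches B#-D#-F## form a minor triad rooted on B#.
B# is the second degree of A# minor. This is the minor supertonic, borrowed from the parallel major (the Dorian ii).
With F## in the bass the chord is in second inversion, so the figured bass is 64.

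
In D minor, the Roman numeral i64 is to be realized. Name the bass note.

i in D minor has root D; the chord is D-F-A.
The figure 64 means second inversion — the fifth is in the bass.

A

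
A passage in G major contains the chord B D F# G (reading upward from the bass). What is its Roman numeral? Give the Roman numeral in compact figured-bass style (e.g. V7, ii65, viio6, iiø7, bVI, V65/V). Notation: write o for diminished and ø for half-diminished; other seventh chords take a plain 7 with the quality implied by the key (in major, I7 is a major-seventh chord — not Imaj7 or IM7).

Stacked in thirds the chord is G-B-D-F#: a major seventh chord on G.
In G major, G is the tonic; the diatonic major seventh chord there is I7.
With B in the bass the chord is in first inversion, so the figured bass is 65.

I65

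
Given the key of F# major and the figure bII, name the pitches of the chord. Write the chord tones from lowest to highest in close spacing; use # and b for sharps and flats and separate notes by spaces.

Scale degree 2 in F# major is G#; lowering it a half step gives G. bII is the Neapolitan chord — a major triad on the lowered second degree.
So the chord is G-B-D.

G B D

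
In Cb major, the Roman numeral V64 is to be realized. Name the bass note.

Db

V in Cb major has root Gb; the chord is Gb-Bb-Db.
The figure 64 means second inversion — the fifth is in the bass.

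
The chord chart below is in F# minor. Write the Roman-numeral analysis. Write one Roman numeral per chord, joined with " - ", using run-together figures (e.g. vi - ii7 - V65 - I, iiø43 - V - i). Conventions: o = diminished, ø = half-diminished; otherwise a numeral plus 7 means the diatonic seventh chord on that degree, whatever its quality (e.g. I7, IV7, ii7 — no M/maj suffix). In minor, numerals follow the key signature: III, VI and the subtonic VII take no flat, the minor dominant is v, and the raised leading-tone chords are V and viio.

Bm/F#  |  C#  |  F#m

Bm/F#: minor triad on B = scale degree 4 → iv64.
C#: root C# is the dominant; major triad there is V.
F#m: root F# is the tonic; minor triad there is i.

iv64 - V - i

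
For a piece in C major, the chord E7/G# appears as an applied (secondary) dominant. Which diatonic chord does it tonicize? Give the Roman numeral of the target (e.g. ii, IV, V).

vi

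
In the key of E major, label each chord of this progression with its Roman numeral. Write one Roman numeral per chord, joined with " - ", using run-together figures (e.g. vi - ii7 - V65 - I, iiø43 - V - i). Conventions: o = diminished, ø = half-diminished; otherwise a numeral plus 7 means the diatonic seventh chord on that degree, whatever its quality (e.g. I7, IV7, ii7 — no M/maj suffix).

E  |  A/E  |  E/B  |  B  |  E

I - IV64 - I64 - V - I

E has root E, degree 1 in E major, so I.
A/E has root A, degree 4 in E major, so IV64.
E/B: major triad on E = scale degree 1 → I64.
B: root B is the dominant; major triad there is V.
E has root E, degree 1 in E major, so I.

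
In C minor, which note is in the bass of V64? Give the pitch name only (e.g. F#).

V in C minor has root G; the chord is G-B-D.
The figure 64 means second inversion — the fifth is in the bass.

D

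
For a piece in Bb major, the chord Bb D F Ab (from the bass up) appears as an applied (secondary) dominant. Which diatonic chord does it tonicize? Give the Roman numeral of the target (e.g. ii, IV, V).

The chord is a dominant seventh chord on Bb.
A dominant resolves down a perfect fifth: Bb → Eb. In Bb major, Eb is scale degree 4, i.e. IV.

IV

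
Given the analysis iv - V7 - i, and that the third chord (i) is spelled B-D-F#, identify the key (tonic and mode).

B minor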